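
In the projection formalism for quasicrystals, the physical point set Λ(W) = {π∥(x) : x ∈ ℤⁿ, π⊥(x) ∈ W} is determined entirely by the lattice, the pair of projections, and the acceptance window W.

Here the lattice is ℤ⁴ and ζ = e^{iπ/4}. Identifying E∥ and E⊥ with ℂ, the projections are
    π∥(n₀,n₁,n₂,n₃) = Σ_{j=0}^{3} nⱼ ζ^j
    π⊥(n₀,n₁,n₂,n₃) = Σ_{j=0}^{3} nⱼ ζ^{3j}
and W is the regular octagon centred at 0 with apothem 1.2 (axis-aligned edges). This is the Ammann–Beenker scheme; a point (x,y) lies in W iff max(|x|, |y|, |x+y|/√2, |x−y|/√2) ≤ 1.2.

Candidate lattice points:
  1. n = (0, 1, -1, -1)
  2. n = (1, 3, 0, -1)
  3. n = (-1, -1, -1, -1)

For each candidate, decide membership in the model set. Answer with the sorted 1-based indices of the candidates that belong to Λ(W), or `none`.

3

Internal map: ζ^{3j} for j=0..3 gives (1,0), (−√2/2,√2/2), (0,−1), (√2/2,√2/2).
candidate 1: n = (0, 1, -1, -1) → π⊥ ≈ (-1.41421, +1.00000); max(|x|,|y|,|x±y|/√2) = 1.70711 > 1.2 ⇒ ∉ W
candidate 2: n = (1, 3, 0, -1) → π⊥ ≈ (-1.82843, +1.41421); max(|x|,|y|,|x±y|/√2) = 2.29289 > 1.2 ⇒ ∉ W
candidate 3: n = (-1, -1, -1, -1) → π⊥ ≈ (-1.00000, -0.41421); max(|x|,|y|,|x±y|/√2) = 1.00000 ≤ 1.2 ⇒ ∈ W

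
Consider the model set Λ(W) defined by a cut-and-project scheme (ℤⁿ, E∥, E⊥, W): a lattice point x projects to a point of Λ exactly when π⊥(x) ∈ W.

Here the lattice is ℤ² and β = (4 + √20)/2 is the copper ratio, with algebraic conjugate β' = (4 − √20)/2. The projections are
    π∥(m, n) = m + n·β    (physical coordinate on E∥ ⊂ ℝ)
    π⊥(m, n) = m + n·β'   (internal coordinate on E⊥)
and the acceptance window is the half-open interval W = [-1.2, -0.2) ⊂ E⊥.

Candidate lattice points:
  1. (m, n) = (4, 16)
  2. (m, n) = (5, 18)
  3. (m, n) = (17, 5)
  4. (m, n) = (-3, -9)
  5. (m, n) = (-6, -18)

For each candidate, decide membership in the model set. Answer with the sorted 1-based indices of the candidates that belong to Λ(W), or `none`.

4

Compute β' = (4−√20)/2 = -0.2361, so π⊥(m,n) = m -0.2361·n.
#1 (4,16): internal coord 4 + (16)·β' = +0.2229; +0.2229 ∉ [-1.2, -0.2) → out
#2 (5,18): internal coord 5 + (18)·β' = +0.7508; +0.7508 ∉ [-1.2, -0.2) → out
#3 (17,5): internal coord 17 + (5)·β' = +15.8197; +15.8197 ∉ [-1.2, -0.2) → out
#4 (-3,-9): internal coord -3 + (-9)·β' = -0.8754; -0.8754 ∈ [-1.2, -0.2) → IN Λ
#5 (-6,-18): internal coord -6 + (-18)·β' = -1.7508; -1.7508 ∉ [-1.2, -0.2) → out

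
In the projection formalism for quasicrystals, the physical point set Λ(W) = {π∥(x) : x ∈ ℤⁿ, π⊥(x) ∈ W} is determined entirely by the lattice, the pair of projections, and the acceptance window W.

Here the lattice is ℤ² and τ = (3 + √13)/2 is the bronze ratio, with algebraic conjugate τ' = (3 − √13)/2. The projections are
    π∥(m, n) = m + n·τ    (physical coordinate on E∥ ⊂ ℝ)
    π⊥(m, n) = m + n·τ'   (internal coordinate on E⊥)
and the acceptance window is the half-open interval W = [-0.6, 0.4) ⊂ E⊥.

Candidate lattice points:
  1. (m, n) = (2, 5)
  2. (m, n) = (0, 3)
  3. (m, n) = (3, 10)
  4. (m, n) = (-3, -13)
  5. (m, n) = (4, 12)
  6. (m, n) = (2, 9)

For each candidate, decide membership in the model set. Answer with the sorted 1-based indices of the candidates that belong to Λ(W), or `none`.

Compute τ' = (3−√13)/2 = -0.30278, so π⊥(m,n) = m -0.30278·n.
#1 (2,5): internal coord 2 + (5)·τ' = +0.48612; +0.48612 ∉ [-0.6, 0.4) → out
#2 (0,3): internal coord 0 + (3)·τ' = -0.90833; -0.90833 ∉ [-0.6, 0.4) → out
#3 (3,10): internal coord 3 + (10)·τ' = -0.02776; -0.02776 ∈ [-0.6, 0.4) → IN Λ
#4 (-3,-13): internal coord -3 + (-13)·τ' = +0.93608; +0.93608 ∉ [-0.6, 0.4) → out
#5 (4,12): internal coord 4 + (12)·τ' = +0.36669; +0.36669 ∈ [-0.6, 0.4) → IN Λ
#6 (2,9): internal coord 2 + (9)·τ' = -0.72498; -0.72498 ∉ [-0.6, 0.4) → out

3, 5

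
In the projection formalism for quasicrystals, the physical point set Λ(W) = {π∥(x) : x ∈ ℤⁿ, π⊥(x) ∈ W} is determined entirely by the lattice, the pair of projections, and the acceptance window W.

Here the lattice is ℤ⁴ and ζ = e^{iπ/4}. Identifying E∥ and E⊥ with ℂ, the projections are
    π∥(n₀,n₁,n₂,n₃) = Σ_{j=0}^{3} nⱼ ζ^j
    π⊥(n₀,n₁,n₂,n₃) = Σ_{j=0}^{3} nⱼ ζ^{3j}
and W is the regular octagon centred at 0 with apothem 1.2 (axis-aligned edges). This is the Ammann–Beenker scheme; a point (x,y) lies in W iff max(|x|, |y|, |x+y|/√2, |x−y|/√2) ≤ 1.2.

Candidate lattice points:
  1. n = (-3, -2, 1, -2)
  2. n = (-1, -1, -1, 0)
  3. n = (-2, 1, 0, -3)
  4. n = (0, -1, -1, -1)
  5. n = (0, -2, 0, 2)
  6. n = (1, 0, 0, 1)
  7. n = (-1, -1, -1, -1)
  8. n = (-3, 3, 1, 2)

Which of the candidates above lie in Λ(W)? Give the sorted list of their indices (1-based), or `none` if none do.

2, 4, 7

With ζ = e^{iπ/4} the internal vectors are ζ^0,ζ^3,ζ^6,ζ^9.
#1 (-3, -2, 1, -2): internal (-3.0000, -3.8284); octagon support 4.8284 vs apothem 1.2 → ∉ W
#2 (-1, -1, -1, 0): internal (-0.2929, 0.2929); octagon support 0.4142 vs apothem 1.2 → ∈ W
#3 (-2, 1, 0, -3): internal (-4.8284, -1.4142); octagon support 4.8284 vs apothem 1.2 → ∉ W
#4 (0, -1, -1, -1): internal (0.0000, -0.4142); octagon support 0.4142 vs apothem 1.2 → ∈ W
#5 (0, -2, 0, 2): internal (2.8284, 0.0000); octagon support 2.8284 vs apothem 1.2 → ∉ W
#6 (1, 0, 0, 1): internal (1.7071, 0.7071); octagon support 1.7071 vs apothem 1.2 → ∉ W
#7 (-1, -1, -1, -1): internal (-1.0000, -0.4142); octagon support 1.0000 vs apothem 1.2 → ∈ W
#8 (-3, 3, 1, 2): internal (-3.7071, 2.5355); octagon support 4.4142 vs apothem 1.2 → ∉ W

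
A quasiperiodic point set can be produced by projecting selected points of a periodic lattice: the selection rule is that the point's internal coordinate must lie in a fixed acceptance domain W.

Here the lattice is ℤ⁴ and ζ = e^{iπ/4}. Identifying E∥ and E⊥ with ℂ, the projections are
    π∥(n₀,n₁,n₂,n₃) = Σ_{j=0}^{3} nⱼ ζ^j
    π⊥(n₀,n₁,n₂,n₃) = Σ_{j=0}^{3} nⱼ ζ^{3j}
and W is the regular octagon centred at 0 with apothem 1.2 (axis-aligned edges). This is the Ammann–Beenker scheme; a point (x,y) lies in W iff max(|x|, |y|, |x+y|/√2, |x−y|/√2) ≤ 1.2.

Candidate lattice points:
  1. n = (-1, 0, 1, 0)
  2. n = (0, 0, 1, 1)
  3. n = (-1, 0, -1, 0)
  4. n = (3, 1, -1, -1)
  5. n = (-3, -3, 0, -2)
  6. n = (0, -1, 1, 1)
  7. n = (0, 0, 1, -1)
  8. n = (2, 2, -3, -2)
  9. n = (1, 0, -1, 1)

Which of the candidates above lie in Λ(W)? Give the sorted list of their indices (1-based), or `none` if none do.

2

Internal map: ζ^{3j} for j=0..3 gives (1,0), (−√2/2,√2/2), (0,−1), (√2/2,√2/2).
#1 (-1, 0, 1, 0): internal (-1.00000, -1.00000); octagon support 1.41421 vs apothem 1.2 → ∉ W
#2 (0, 0, 1, 1): internal (0.70711, -0.29289); octagon support 0.70711 vs apothem 1.2 → ∈ W
#3 (-1, 0, -1, 0): internal (-1.00000, 1.00000); octagon support 1.41421 vs apothem 1.2 → ∉ W
#4 (3, 1, -1, -1): internal (1.58579, 1.00000); octagon support 1.82843 vs apothem 1.2 → ∉ W
#5 (-3, -3, 0, -2): internal (-2.29289, -3.53553); octagon support 4.12132 vs apothem 1.2 → ∉ W
#6 (0, -1, 1, 1): internal (1.41421, -1.00000); octagon support 1.70711 vs apothem 1.2 → ∉ W
#7 (0, 0, 1, -1): internal (-0.70711, -1.70711); octagon support 1.70711 vs apothem 1.2 → ∉ W
#8 (2, 2, -3, -2): internal (-0.82843, 3.00000); octagon support 3.00000 vs apothem 1.2 → ∉ W
#9 (1, 0, -1, 1): internal (1.70711, 1.70711); octagon support 2.41421 vs apothem 1.2 → ∉ W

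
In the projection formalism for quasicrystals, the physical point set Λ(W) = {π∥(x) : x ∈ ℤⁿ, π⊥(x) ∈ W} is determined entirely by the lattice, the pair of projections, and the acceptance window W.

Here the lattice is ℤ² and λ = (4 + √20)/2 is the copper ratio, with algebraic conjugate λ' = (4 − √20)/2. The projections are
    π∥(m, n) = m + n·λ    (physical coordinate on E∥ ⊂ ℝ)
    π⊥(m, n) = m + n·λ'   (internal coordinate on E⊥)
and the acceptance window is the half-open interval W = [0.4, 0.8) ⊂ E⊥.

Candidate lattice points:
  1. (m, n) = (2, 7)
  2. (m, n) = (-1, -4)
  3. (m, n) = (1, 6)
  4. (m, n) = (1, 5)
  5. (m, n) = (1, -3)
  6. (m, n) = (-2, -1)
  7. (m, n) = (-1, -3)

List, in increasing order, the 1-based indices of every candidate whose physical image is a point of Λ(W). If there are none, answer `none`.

λ' = (4−√20)/2 ≈ -0.2361.
#1 (2,7): internal coord 2 + (7)·λ' = +0.3475; +0.3475 ∉ [0.4, 0.8) → out
#2 (-1,-4): internal coord -1 + (-4)·λ' = -0.0557; -0.0557 ∉ [0.4, 0.8) → out
#3 (1,6): internal coord 1 + (6)·λ' = -0.4164; -0.4164 ∉ [0.4, 0.8) → out
#4 (1,5): internal coord 1 + (5)·λ' = -0.1803; -0.1803 ∉ [0.4, 0.8) → out
#5 (1,-3): internal coord 1 + (-3)·λ' = +1.7082; +1.7082 ∉ [0.4, 0.8) → out
#6 (-2,-1): internal coord -2 + (-1)·λ' = -1.7639; -1.7639 ∉ [0.4, 0.8) → out
#7 (-1,-3): internal coord -1 + (-3)·λ' = -0.2918; -0.2918 ∉ [0.4, 0.8) → out

none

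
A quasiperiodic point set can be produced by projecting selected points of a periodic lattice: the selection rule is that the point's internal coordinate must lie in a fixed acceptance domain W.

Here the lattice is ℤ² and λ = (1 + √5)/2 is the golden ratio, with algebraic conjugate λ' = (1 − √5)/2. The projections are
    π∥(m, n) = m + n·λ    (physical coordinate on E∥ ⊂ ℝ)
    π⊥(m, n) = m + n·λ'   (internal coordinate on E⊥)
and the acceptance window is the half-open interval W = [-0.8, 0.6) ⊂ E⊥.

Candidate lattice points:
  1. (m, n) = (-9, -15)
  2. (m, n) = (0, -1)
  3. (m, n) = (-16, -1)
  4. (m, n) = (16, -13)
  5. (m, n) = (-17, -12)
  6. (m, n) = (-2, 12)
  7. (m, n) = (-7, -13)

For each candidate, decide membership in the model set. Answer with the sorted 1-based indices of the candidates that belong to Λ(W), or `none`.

Numerically λ ≈ 1.618034 and λ' = −1/λ ≈ -0.618034.
candidate 1: (m,n)=(-9,-15) → π∥ = -9-15·λ ≈ -33.270510, π⊥ = -9-15·λ' ≈ 0.270510 ∈ [-0.8, 0.6) ⇒ IN Λ
candidate 2: (m,n)=(0,-1) → π∥ = 0-1·λ ≈ -1.618034, π⊥ = 0-1·λ' ≈ 0.618034 ∉ [-0.8, 0.6) ⇒ out
candidate 3: (m,n)=(-16,-1) → π∥ = -16-1·λ ≈ -17.618034, π⊥ = -16-1·λ' ≈ -15.381966 ∉ [-0.8, 0.6) ⇒ out
candidate 4: (m,n)=(16,-13) → π∥ = 16-13·λ ≈ -5.034442, π⊥ = 16-13·λ' ≈ 24.034442 ∉ [-0.8, 0.6) ⇒ out
candidate 5: (m,n)=(-17,-12) → π∥ = -17-12·λ ≈ -36.416408, π⊥ = -17-12·λ' ≈ -9.583592 ∉ [-0.8, 0.6) ⇒ out
candidate 6: (m,n)=(-2,12) → π∥ = -2+12·λ ≈ 17.416408, π⊥ = -2+12·λ' ≈ -9.416408 ∉ [-0.8, 0.6) ⇒ out
candidate 7: (m,n)=(-7,-13) → π∥ = -7-13·λ ≈ -28.034442, π⊥ = -7-13·λ' ≈ 1.034442 ∉ [-0.8, 0.6) ⇒ out

1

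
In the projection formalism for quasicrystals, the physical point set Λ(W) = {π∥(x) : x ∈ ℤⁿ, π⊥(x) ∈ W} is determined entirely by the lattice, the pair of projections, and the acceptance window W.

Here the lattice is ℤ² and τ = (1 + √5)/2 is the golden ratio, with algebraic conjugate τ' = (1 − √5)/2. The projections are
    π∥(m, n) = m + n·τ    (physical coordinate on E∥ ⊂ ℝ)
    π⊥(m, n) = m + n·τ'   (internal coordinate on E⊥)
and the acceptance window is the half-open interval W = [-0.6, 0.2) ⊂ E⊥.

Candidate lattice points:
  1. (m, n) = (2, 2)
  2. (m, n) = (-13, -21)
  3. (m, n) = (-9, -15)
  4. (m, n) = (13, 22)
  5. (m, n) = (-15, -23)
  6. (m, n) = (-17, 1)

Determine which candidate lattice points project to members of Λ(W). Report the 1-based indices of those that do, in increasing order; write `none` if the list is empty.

2, 4

Numerically τ ≈ 1.618034 and τ' = −1/τ ≈ -0.618034.
candidate 1: (m,n)=(2,2) → π∥ = 2+2·τ ≈ 5.236068, π⊥ = 2+2·τ' ≈ 0.763932 ∉ [-0.6, 0.2) ⇒ out
candidate 2: (m,n)=(-13,-21) → π∥ = -13-21·τ ≈ -46.978714, π⊥ = -13-21·τ' ≈ -0.021286 ∈ [-0.6, 0.2) ⇒ IN Λ
candidate 3: (m,n)=(-9,-15) → π∥ = -9-15·τ ≈ -33.270510, π⊥ = -9-15·τ' ≈ 0.270510 ∉ [-0.6, 0.2) ⇒ out
candidate 4: (m,n)=(13,22) → π∥ = 13+22·τ ≈ 48.596748, π⊥ = 13+22·τ' ≈ -0.596748 ∈ [-0.6, 0.2) ⇒ IN Λ
candidate 5: (m,n)=(-15,-23) → π∥ = -15-23·τ ≈ -52.214782, π⊥ = -15-23·τ' ≈ -0.785218 ∉ [-0.6, 0.2) ⇒ out
candidate 6: (m,n)=(-17,1) → π∥ = -17+1·τ ≈ -15.381966, π⊥ = -17+1·τ' ≈ -17.618034 ∉ [-0.6, 0.2) ⇒ out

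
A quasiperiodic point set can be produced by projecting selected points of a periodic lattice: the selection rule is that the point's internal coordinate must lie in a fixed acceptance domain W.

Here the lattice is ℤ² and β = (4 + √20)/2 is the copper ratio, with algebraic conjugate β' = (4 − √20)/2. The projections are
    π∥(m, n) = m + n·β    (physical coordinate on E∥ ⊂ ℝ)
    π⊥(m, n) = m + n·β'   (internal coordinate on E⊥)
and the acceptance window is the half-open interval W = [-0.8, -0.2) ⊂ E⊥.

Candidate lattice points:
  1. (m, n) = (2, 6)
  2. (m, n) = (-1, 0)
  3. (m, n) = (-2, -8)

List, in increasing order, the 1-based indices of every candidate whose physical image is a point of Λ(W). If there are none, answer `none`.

β' = (4−√20)/2 ≈ -0.2361.
candidate 1: (m,n)=(2,6) → π∥ = 2+6·β ≈ 27.4164, π⊥ = 2+6·β' ≈ 0.5836 ∉ [-0.8, -0.2) ⇒ out
candidate 2: (m,n)=(-1,0) → π∥ = -1+0·β ≈ -1.0000, π⊥ = -1+0·β' ≈ -1.0000 ∉ [-0.8, -0.2) ⇒ out
candidate 3: (m,n)=(-2,-8) → π∥ = -2-8·β ≈ -35.8885, π⊥ = -2-8·β' ≈ -0.1115 ∉ [-0.8, -0.2) ⇒ out

none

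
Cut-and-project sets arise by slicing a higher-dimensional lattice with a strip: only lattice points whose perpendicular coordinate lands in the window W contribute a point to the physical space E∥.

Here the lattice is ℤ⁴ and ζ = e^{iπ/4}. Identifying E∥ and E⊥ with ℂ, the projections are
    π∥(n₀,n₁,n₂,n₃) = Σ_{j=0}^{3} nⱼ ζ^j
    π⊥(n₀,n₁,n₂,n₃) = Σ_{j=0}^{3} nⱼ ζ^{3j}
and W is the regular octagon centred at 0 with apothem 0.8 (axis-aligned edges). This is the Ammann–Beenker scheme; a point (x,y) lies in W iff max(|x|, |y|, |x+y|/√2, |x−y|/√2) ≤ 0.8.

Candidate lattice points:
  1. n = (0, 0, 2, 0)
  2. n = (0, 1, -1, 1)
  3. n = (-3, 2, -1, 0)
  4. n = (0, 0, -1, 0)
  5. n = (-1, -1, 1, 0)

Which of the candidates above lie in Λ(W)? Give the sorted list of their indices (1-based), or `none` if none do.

none

With ζ = e^{iπ/4} the internal vectors are ζ^0,ζ^3,ζ^6,ζ^9.
candidate 1: n = (0, 0, 2, 0) → π⊥ ≈ (+0.00000, -2.00000); max(|x|,|y|,|x±y|/√2) = 2.00000 > 0.8 ⇒ ∉ W
candidate 2: n = (0, 1, -1, 1) → π⊥ ≈ (+0.00000, +2.41421); max(|x|,|y|,|x±y|/√2) = 2.41421 > 0.8 ⇒ ∉ W
candidate 3: n = (-3, 2, -1, 0) → π⊥ ≈ (-4.41421, +2.41421); max(|x|,|y|,|x±y|/√2) = 4.82843 > 0.8 ⇒ ∉ W
candidate 4: n = (0, 0, -1, 0) → π⊥ ≈ (+0.00000, +1.00000); max(|x|,|y|,|x±y|/√2) = 1.00000 > 0.8 ⇒ ∉ W
candidate 5: n = (-1, -1, 1, 0) → π⊥ ≈ (-0.29289, -1.70711); max(|x|,|y|,|x±y|/√2) = 1.70711 > 0.8 ⇒ ∉ W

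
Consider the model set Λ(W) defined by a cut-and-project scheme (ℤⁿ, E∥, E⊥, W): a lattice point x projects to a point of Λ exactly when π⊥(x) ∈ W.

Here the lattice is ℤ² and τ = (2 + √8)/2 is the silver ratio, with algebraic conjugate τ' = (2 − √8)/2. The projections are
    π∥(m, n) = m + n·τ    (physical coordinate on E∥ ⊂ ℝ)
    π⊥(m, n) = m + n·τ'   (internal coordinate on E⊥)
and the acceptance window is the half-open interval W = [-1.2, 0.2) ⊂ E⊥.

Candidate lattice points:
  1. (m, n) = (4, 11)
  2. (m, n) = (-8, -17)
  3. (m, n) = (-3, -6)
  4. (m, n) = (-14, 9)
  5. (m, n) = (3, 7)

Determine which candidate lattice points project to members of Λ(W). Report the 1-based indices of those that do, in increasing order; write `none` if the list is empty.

Numerically τ ≈ 2.4142 and τ' = −1/τ ≈ -0.4142.
[1] lift (4,11): star map gives -0.5563; window check -1.2 ≤ -0.5563 < 0.2 is true → IN Λ
[2] lift (-8,-17): star map gives -0.9584; window check -1.2 ≤ -0.9584 < 0.2 is true → IN Λ
[3] lift (-3,-6): star map gives -0.5147; window check -1.2 ≤ -0.5147 < 0.2 is true → IN Λ
[4] lift (-14,9): star map gives -17.7279; window check -1.2 ≤ -17.7279 < 0.2 is false → out
[5] lift (3,7): star map gives 0.1005; window check -1.2 ≤ 0.1005 < 0.2 is true → IN Λ

1, 2, 3, 5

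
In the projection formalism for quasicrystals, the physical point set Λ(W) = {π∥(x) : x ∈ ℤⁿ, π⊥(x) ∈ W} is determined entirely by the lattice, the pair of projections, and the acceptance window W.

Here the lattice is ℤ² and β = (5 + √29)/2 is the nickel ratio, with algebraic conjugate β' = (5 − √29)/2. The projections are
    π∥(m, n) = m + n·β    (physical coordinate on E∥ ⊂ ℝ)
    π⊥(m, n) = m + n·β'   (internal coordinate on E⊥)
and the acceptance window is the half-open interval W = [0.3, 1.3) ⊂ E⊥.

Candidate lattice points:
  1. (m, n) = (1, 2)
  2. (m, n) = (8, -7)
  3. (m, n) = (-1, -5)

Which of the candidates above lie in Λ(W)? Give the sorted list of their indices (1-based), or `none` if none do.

Numerically β ≈ 5.1926 and β' = −1/β ≈ -0.1926.
candidate 1: (m,n)=(1,2) → π∥ = 1+2·β ≈ 11.3852, π⊥ = 1+2·β' ≈ 0.6148 ∈ [0.3, 1.3) ⇒ IN Λ
candidate 2: (m,n)=(8,-7) → π∥ = 8-7·β ≈ -28.3481, π⊥ = 8-7·β' ≈ 9.3481 ∉ [0.3, 1.3) ⇒ out
candidate 3: (m,n)=(-1,-5) → π∥ = -1-5·β ≈ -26.9629, π⊥ = -1-5·β' ≈ -0.0371 ∉ [0.3, 1.3) ⇒ out

1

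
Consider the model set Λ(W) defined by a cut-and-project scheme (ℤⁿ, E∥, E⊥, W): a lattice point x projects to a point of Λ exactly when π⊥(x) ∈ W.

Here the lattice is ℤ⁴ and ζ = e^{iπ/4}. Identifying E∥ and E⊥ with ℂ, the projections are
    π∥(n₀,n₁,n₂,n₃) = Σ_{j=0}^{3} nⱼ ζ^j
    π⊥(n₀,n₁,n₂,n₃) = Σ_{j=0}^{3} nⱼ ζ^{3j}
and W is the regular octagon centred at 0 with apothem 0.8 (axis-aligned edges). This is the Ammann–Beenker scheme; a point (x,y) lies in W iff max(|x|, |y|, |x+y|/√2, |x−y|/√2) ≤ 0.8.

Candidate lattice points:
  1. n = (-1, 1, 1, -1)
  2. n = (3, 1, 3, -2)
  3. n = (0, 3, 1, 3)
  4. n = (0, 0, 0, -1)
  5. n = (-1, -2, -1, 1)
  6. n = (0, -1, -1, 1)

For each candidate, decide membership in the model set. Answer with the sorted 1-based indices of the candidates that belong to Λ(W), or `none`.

π⊥(n) = n₀ + n₁ζ³ + n₂ζ⁶ + n₃ζ⁹ where ζ = e^{iπ/4}.
candidate 1: n = (-1, 1, 1, -1) → π⊥ ≈ (-2.41421, -1.00000); max(|x|,|y|,|x±y|/√2) = 2.41421 > 0.8 ⇒ ∉ W
candidate 2: n = (3, 1, 3, -2) → π⊥ ≈ (+0.87868, -3.70711); max(|x|,|y|,|x±y|/√2) = 3.70711 > 0.8 ⇒ ∉ W
candidate 3: n = (0, 3, 1, 3) → π⊥ ≈ (+0.00000, +3.24264); max(|x|,|y|,|x±y|/√2) = 3.24264 > 0.8 ⇒ ∉ W
candidate 4: n = (0, 0, 0, -1) → π⊥ ≈ (-0.70711, -0.70711); max(|x|,|y|,|x±y|/√2) = 1.00000 > 0.8 ⇒ ∉ W
candidate 5: n = (-1, -2, -1, 1) → π⊥ ≈ (+1.12132, +0.29289); max(|x|,|y|,|x±y|/√2) = 1.12132 > 0.8 ⇒ ∉ W
candidate 6: n = (0, -1, -1, 1) → π⊥ ≈ (+1.41421, +1.00000); max(|x|,|y|,|x±y|/√2) = 1.70711 > 0.8 ⇒ ∉ W

none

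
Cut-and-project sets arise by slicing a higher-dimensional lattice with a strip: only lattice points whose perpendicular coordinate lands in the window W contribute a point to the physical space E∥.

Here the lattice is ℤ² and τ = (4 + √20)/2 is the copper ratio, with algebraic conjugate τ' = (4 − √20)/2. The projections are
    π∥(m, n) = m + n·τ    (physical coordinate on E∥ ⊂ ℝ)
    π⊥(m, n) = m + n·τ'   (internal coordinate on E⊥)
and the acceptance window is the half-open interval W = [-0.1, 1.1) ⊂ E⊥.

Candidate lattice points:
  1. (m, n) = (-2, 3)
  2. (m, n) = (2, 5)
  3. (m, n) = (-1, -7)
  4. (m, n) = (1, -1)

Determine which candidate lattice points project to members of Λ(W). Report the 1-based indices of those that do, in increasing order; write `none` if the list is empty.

τ' = (4−√20)/2 ≈ -0.23607.
#1 (-2,3): internal coord -2 + (3)·τ' = -2.70820; -2.70820 ∉ [-0.1, 1.1) → out
#2 (2,5): internal coord 2 + (5)·τ' = +0.81966; +0.81966 ∈ [-0.1, 1.1) → IN Λ
#3 (-1,-7): internal coord -1 + (-7)·τ' = +0.65248; +0.65248 ∈ [-0.1, 1.1) → IN Λ
#4 (1,-1): internal coord 1 + (-1)·τ' = +1.23607; +1.23607 ∉ [-0.1, 1.1) → out

2, 3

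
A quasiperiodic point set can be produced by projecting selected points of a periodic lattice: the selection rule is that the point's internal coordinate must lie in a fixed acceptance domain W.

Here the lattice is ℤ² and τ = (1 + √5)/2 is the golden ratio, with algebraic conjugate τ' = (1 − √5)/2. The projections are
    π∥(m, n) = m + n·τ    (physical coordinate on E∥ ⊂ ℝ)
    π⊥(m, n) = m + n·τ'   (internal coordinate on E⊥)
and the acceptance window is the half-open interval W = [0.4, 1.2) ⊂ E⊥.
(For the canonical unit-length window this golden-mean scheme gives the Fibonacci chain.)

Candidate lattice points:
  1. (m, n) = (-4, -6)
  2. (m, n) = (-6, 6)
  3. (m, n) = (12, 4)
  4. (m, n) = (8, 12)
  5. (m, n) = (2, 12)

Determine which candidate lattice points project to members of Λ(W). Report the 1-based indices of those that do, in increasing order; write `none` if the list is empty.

τ' = (1−√5)/2 ≈ -0.6180.
[1] lift (-4,-6): star map gives -0.2918; window check 0.4 ≤ -0.2918 < 1.2 is false → out
[2] lift (-6,6): star map gives -9.7082; window check 0.4 ≤ -9.7082 < 1.2 is false → out
[3] lift (12,4): star map gives 9.5279; window check 0.4 ≤ 9.5279 < 1.2 is false → out
[4] lift (8,12): star map gives 0.5836; window check 0.4 ≤ 0.5836 < 1.2 is true → IN Λ
[5] lift (2,12): star map gives -5.4164; window check 0.4 ≤ -5.4164 < 1.2 is false → out

4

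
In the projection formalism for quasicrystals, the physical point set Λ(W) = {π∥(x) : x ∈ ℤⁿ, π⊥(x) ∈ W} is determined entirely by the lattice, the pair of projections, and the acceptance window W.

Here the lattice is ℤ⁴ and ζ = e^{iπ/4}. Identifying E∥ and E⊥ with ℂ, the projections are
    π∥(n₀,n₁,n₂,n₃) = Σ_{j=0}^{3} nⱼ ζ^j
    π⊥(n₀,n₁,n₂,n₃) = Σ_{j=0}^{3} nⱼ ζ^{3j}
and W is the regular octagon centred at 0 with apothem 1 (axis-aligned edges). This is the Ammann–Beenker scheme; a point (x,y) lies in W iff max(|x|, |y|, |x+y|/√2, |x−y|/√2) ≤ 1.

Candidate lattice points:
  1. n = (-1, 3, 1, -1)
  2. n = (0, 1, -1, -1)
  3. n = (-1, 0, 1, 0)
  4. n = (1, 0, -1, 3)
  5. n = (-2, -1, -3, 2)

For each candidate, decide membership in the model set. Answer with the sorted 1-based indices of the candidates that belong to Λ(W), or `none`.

Internal map: ζ^{3j} for j=0..3 gives (1,0), (−√2/2,√2/2), (0,−1), (√2/2,√2/2).
candidate 1: n = (-1, 3, 1, -1) → π⊥ ≈ (-3.8284, +0.4142); max(|x|,|y|,|x±y|/√2) = 3.8284 > 1 ⇒ ∉ W
candidate 2: n = (0, 1, -1, -1) → π⊥ ≈ (-1.4142, +1.0000); max(|x|,|y|,|x±y|/√2) = 1.7071 > 1 ⇒ ∉ W
candidate 3: n = (-1, 0, 1, 0) → π⊥ ≈ (-1.0000, -1.0000); max(|x|,|y|,|x±y|/√2) = 1.4142 > 1 ⇒ ∉ W
candidate 4: n = (1, 0, -1, 3) → π⊥ ≈ (+3.1213, +3.1213); max(|x|,|y|,|x±y|/√2) = 4.4142 > 1 ⇒ ∉ W
candidate 5: n = (-2, -1, -3, 2) → π⊥ ≈ (+0.1213, +3.7071); max(|x|,|y|,|x±y|/√2) = 3.7071 > 1 ⇒ ∉ W

none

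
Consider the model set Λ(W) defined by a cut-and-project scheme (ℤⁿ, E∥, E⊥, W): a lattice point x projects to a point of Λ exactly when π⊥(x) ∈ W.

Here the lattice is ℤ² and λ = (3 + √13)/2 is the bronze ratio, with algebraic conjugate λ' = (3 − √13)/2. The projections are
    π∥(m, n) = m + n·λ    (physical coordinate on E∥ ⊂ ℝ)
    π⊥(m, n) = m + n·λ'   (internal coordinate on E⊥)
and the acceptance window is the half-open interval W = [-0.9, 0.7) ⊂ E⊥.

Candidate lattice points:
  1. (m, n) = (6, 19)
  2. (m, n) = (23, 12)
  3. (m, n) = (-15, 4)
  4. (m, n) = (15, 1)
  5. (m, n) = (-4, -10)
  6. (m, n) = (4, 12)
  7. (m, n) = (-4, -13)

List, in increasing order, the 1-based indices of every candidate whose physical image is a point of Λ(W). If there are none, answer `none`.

1, 6, 7

λ' = (3−√13)/2 ≈ -0.3028.
#1 (6,19): internal coord 6 + (19)·λ' = +0.2473; +0.2473 ∈ [-0.9, 0.7) → IN Λ
#2 (23,12): internal coord 23 + (12)·λ' = +19.3667; +19.3667 ∉ [-0.9, 0.7) → out
#3 (-15,4): internal coord -15 + (4)·λ' = -16.2111; -16.2111 ∉ [-0.9, 0.7) → out
#4 (15,1): internal coord 15 + (1)·λ' = +14.6972; +14.6972 ∉ [-0.9, 0.7) → out
#5 (-4,-10): internal coord -4 + (-10)·λ' = -0.9722; -0.9722 ∉ [-0.9, 0.7) → out
#6 (4,12): internal coord 4 + (12)·λ' = +0.3667; +0.3667 ∈ [-0.9, 0.7) → IN Λ
#7 (-4,-13): internal coord -4 + (-13)·λ' = -0.0639; -0.0639 ∈ [-0.9, 0.7) → IN Λ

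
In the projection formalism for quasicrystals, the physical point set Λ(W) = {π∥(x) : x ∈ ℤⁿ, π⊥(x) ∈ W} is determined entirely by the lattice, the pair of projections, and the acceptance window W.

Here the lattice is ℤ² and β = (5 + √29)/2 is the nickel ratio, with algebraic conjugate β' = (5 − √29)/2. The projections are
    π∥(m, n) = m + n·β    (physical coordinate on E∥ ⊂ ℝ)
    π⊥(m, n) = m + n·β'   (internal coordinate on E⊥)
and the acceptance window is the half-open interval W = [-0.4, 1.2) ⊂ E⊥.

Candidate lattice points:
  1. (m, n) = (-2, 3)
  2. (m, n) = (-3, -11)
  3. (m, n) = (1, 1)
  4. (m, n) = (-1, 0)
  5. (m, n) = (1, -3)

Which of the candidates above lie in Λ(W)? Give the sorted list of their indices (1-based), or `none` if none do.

3

Numerically β ≈ 5.1926 and β' = −1/β ≈ -0.1926.
candidate 1: (m,n)=(-2,3) → π∥ = -2+3·β ≈ 13.5777, π⊥ = -2+3·β' ≈ -2.5777 ∉ [-0.4, 1.2) ⇒ out
candidate 2: (m,n)=(-3,-11) → π∥ = -3-11·β ≈ -60.1184, π⊥ = -3-11·β' ≈ -0.8816 ∉ [-0.4, 1.2) ⇒ out
candidate 3: (m,n)=(1,1) → π∥ = 1+1·β ≈ 6.1926, π⊥ = 1+1·β' ≈ 0.8074 ∈ [-0.4, 1.2) ⇒ IN Λ
candidate 4: (m,n)=(-1,0) → π∥ = -1+0·β ≈ -1.0000, π⊥ = -1+0·β' ≈ -1.0000 ∉ [-0.4, 1.2) ⇒ out
candidate 5: (m,n)=(1,-3) → π∥ = 1-3·β ≈ -14.5777, π⊥ = 1-3·β' ≈ 1.5777 ∉ [-0.4, 1.2) ⇒ out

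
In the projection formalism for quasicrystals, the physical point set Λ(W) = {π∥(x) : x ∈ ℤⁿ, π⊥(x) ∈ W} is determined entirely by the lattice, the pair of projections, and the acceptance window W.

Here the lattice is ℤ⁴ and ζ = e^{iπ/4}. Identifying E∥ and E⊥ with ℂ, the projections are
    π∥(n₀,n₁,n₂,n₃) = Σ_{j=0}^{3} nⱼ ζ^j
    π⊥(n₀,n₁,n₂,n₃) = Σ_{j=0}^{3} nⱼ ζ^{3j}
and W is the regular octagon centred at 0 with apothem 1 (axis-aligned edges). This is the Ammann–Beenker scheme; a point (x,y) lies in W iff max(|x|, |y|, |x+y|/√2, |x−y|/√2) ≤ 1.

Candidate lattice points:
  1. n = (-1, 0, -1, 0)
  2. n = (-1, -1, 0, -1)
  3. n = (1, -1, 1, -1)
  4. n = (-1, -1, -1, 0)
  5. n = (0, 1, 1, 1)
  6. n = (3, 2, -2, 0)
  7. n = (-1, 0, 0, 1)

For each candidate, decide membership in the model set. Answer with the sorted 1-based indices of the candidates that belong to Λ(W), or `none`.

4, 5, 7

Internal map: ζ^{3j} for j=0..3 gives (1,0), (−√2/2,√2/2), (0,−1), (√2/2,√2/2).
candidate 1: n = (-1, 0, -1, 0) → π⊥ ≈ (-1.0000, +1.0000); max(|x|,|y|,|x±y|/√2) = 1.4142 > 1 ⇒ ∉ W
candidate 2: n = (-1, -1, 0, -1) → π⊥ ≈ (-1.0000, -1.4142); max(|x|,|y|,|x±y|/√2) = 1.7071 > 1 ⇒ ∉ W
candidate 3: n = (1, -1, 1, -1) → π⊥ ≈ (+1.0000, -2.4142); max(|x|,|y|,|x±y|/√2) = 2.4142 > 1 ⇒ ∉ W
candidate 4: n = (-1, -1, -1, 0) → π⊥ ≈ (-0.2929, +0.2929); max(|x|,|y|,|x±y|/√2) = 0.4142 ≤ 1 ⇒ ∈ W
candidate 5: n = (0, 1, 1, 1) → π⊥ ≈ (+0.0000, +0.4142); max(|x|,|y|,|x±y|/√2) = 0.4142 ≤ 1 ⇒ ∈ W
candidate 6: n = (3, 2, -2, 0) → π⊥ ≈ (+1.5858, +3.4142); max(|x|,|y|,|x±y|/√2) = 3.5355 > 1 ⇒ ∉ W
candidate 7: n = (-1, 0, 0, 1) → π⊥ ≈ (-0.2929, +0.7071); max(|x|,|y|,|x±y|/√2) = 0.7071 ≤ 1 ⇒ ∈ W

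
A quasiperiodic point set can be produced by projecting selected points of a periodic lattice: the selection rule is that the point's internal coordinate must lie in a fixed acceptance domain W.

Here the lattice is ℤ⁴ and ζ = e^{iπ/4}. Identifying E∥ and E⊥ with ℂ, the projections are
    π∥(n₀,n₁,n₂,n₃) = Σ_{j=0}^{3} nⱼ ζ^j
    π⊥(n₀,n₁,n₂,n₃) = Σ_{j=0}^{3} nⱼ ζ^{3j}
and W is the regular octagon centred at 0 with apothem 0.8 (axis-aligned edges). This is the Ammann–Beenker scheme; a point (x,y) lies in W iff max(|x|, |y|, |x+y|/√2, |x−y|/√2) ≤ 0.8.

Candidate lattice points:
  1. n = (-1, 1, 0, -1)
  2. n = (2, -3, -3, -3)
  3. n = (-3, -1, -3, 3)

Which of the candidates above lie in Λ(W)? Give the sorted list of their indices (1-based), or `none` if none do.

π⊥(n) = n₀ + n₁ζ³ + n₂ζ⁶ + n₃ζ⁹ where ζ = e^{iπ/4}.
#1 (-1, 1, 0, -1): internal (-2.4142, 0.0000); octagon support 2.4142 vs apothem 0.8 → ∉ W
#2 (2, -3, -3, -3): internal (2.0000, -1.2426); octagon support 2.2929 vs apothem 0.8 → ∉ W
#3 (-3, -1, -3, 3): internal (-0.1716, 4.4142); octagon support 4.4142 vs apothem 0.8 → ∉ W

none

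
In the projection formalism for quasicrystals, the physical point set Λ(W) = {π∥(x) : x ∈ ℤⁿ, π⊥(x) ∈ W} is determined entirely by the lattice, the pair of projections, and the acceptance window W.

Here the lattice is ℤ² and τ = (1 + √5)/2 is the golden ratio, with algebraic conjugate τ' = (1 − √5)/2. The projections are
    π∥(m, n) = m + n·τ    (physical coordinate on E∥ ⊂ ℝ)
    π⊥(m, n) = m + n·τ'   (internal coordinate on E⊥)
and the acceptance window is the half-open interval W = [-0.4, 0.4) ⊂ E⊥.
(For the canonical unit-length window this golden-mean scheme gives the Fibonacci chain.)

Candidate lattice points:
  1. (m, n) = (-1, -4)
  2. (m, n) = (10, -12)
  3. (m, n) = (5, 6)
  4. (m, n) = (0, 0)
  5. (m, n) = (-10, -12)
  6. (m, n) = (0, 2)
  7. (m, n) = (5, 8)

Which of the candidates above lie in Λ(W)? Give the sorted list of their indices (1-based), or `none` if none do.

4, 7

Compute τ' = (1−√5)/2 = -0.6180, so π⊥(m,n) = m -0.6180·n.
candidate 1: (m,n)=(-1,-4) → π∥ = -1-4·τ ≈ -7.4721, π⊥ = -1-4·τ' ≈ 1.4721 ∉ [-0.4, 0.4) ⇒ out
candidate 2: (m,n)=(10,-12) → π∥ = 10-12·τ ≈ -9.4164, π⊥ = 10-12·τ' ≈ 17.4164 ∉ [-0.4, 0.4) ⇒ out
candidate 3: (m,n)=(5,6) → π∥ = 5+6·τ ≈ 14.7082, π⊥ = 5+6·τ' ≈ 1.2918 ∉ [-0.4, 0.4) ⇒ out
candidate 4: (m,n)=(0,0) → π∥ = 0+0·τ ≈ 0.0000, π⊥ = 0+0·τ' ≈ 0.0000 ∈ [-0.4, 0.4) ⇒ IN Λ
candidate 5: (m,n)=(-10,-12) → π∥ = -10-12·τ ≈ -29.4164, π⊥ = -10-12·τ' ≈ -2.5836 ∉ [-0.4, 0.4) ⇒ out
candidate 6: (m,n)=(0,2) → π∥ = 0+2·τ ≈ 3.2361, π⊥ = 0+2·τ' ≈ -1.2361 ∉ [-0.4, 0.4) ⇒ out
candidate 7: (m,n)=(5,8) → π∥ = 5+8·τ ≈ 17.9443, π⊥ = 5+8·τ' ≈ 0.0557 ∈ [-0.4, 0.4) ⇒ IN Λ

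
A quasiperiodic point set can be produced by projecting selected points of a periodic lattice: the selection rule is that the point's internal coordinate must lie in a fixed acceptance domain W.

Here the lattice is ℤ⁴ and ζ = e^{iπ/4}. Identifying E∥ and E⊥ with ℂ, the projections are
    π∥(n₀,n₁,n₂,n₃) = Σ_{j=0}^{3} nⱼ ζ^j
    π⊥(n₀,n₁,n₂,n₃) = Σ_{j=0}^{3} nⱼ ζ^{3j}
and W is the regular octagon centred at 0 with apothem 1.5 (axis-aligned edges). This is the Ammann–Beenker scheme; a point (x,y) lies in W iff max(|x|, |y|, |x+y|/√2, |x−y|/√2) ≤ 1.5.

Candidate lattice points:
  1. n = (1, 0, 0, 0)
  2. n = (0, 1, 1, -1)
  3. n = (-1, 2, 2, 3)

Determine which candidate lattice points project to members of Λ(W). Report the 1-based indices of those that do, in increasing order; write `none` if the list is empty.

Internal map: ζ^{3j} for j=0..3 gives (1,0), (−√2/2,√2/2), (0,−1), (√2/2,√2/2).
candidate 1: n = (1, 0, 0, 0) → π⊥ ≈ (+1.000000, +0.000000); max(|x|,|y|,|x±y|/√2) = 1.000000 ≤ 1.5 ⇒ ∈ W
candidate 2: n = (0, 1, 1, -1) → π⊥ ≈ (-1.414214, -1.000000); max(|x|,|y|,|x±y|/√2) = 1.707107 > 1.5 ⇒ ∉ W
candidate 3: n = (-1, 2, 2, 3) → π⊥ ≈ (-0.292893, +1.535534); max(|x|,|y|,|x±y|/√2) = 1.535534 > 1.5 ⇒ ∉ W

1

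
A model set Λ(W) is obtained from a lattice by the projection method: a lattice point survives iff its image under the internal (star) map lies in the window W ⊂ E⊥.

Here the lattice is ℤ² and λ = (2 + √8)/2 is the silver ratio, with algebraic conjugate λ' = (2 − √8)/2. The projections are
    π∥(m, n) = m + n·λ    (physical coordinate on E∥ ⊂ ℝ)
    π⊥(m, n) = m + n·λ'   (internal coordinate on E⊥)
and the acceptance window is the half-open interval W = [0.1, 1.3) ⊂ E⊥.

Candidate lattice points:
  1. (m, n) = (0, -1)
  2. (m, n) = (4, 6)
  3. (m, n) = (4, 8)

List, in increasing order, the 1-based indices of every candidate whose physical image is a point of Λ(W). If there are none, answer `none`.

1, 3

Numerically λ ≈ 2.414214 and λ' = −1/λ ≈ -0.414214.
[1] lift (0,-1): star map gives 0.414214; window check 0.1 ≤ 0.414214 < 1.3 is true → IN Λ
[2] lift (4,6): star map gives 1.514719; window check 0.1 ≤ 1.514719 < 1.3 is false → out
[3] lift (4,8): star map gives 0.686292; window check 0.1 ≤ 0.686292 < 1.3 is true → IN Λ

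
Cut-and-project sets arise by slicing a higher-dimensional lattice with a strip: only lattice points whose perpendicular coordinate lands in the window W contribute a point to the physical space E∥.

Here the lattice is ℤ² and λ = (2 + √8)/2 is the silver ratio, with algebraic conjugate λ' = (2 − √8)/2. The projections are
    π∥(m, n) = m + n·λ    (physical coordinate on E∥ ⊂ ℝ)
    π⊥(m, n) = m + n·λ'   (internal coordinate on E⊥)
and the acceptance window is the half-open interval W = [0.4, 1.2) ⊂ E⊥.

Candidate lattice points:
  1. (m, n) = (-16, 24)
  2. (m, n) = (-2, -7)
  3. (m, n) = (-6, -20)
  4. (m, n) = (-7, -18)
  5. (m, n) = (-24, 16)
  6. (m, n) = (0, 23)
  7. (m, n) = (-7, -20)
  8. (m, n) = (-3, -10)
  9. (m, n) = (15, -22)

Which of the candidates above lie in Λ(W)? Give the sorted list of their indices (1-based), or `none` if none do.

Compute λ' = (2−√8)/2 = -0.41421, so π⊥(m,n) = m -0.41421·n.
candidate 1: (m,n)=(-16,24) → π∥ = -16+24·λ ≈ 41.94113, π⊥ = -16+24·λ' ≈ -25.94113 ∉ [0.4, 1.2) ⇒ out
candidate 2: (m,n)=(-2,-7) → π∥ = -2-7·λ ≈ -18.89949, π⊥ = -2-7·λ' ≈ 0.89949 ∈ [0.4, 1.2) ⇒ IN Λ
candidate 3: (m,n)=(-6,-20) → π∥ = -6-20·λ ≈ -54.28427, π⊥ = -6-20·λ' ≈ 2.28427 ∉ [0.4, 1.2) ⇒ out
candidate 4: (m,n)=(-7,-18) → π∥ = -7-18·λ ≈ -50.45584, π⊥ = -7-18·λ' ≈ 0.45584 ∈ [0.4, 1.2) ⇒ IN Λ
candidate 5: (m,n)=(-24,16) → π∥ = -24+16·λ ≈ 14.62742, π⊥ = -24+16·λ' ≈ -30.62742 ∉ [0.4, 1.2) ⇒ out
candidate 6: (m,n)=(0,23) → π∥ = 0+23·λ ≈ 55.52691, π⊥ = 0+23·λ' ≈ -9.52691 ∉ [0.4, 1.2) ⇒ out
candidate 7: (m,n)=(-7,-20) → π∥ = -7-20·λ ≈ -55.28427, π⊥ = -7-20·λ' ≈ 1.28427 ∉ [0.4, 1.2) ⇒ out
candidate 8: (m,n)=(-3,-10) → π∥ = -3-10·λ ≈ -27.14214, π⊥ = -3-10·λ' ≈ 1.14214 ∈ [0.4, 1.2) ⇒ IN Λ
candidate 9: (m,n)=(15,-22) → π∥ = 15-22·λ ≈ -38.11270, π⊥ = 15-22·λ' ≈ 24.11270 ∉ [0.4, 1.2) ⇒ out

2, 4, 8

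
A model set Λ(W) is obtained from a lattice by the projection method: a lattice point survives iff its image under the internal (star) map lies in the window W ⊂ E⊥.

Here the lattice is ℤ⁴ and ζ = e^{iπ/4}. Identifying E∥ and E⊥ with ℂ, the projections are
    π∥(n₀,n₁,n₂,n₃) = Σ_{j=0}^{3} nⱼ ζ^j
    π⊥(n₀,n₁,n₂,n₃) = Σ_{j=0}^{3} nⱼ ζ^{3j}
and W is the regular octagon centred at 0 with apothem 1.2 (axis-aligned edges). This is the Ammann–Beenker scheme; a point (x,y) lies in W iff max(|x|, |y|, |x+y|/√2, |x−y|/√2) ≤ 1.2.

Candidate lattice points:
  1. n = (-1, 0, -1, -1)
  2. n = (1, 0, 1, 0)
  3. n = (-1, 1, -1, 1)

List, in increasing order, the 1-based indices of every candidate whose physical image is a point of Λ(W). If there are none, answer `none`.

Internal map: ζ^{3j} for j=0..3 gives (1,0), (−√2/2,√2/2), (0,−1), (√2/2,√2/2).
candidate 1: n = (-1, 0, -1, -1) → π⊥ ≈ (-1.707107, +0.292893); max(|x|,|y|,|x±y|/√2) = 1.707107 > 1.2 ⇒ ∉ W
candidate 2: n = (1, 0, 1, 0) → π⊥ ≈ (+1.000000, -1.000000); max(|x|,|y|,|x±y|/√2) = 1.414214 > 1.2 ⇒ ∉ W
candidate 3: n = (-1, 1, -1, 1) → π⊥ ≈ (-1.000000, +2.414214); max(|x|,|y|,|x±y|/√2) = 2.414214 > 1.2 ⇒ ∉ W

none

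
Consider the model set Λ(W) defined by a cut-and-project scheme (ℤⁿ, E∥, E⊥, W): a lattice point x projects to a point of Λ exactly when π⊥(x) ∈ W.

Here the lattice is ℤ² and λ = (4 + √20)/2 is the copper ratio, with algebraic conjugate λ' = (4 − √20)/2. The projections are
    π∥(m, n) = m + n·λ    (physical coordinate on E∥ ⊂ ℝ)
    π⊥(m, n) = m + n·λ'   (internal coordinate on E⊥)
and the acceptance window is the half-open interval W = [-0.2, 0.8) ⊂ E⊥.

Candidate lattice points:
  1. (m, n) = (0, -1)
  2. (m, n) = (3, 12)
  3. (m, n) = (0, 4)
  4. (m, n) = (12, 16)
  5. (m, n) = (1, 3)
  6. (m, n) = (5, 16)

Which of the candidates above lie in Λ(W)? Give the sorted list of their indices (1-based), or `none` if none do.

1, 2, 5

Numerically λ ≈ 4.236068 and λ' = −1/λ ≈ -0.236068.
[1] lift (0,-1): star map gives 0.236068; window check -0.2 ≤ 0.236068 < 0.8 is true → IN Λ
[2] lift (3,12): star map gives 0.167184; window check -0.2 ≤ 0.167184 < 0.8 is true → IN Λ
[3] lift (0,4): star map gives -0.944272; window check -0.2 ≤ -0.944272 < 0.8 is false → out
[4] lift (12,16): star map gives 8.222912; window check -0.2 ≤ 8.222912 < 0.8 is false → out
[5] lift (1,3): star map gives 0.291796; window check -0.2 ≤ 0.291796 < 0.8 is true → IN Λ
[6] lift (5,16): star map gives 1.222912; window check -0.2 ≤ 1.222912 < 0.8 is false → out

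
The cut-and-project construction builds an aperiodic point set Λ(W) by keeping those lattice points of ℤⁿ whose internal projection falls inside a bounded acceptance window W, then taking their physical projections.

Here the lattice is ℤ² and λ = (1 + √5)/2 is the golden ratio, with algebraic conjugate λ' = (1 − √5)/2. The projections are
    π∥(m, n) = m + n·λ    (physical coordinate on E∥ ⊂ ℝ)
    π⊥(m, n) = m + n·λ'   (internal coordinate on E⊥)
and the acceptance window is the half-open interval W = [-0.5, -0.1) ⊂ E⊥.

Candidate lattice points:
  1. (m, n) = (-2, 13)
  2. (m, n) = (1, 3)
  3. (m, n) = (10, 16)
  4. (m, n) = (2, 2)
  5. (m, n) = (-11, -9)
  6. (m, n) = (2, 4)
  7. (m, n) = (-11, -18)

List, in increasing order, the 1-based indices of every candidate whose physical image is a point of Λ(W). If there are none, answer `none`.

6

λ' = (1−√5)/2 ≈ -0.61803.
candidate 1: (m,n)=(-2,13) → π∥ = -2+13·λ ≈ 19.03444, π⊥ = -2+13·λ' ≈ -10.03444 ∉ [-0.5, -0.1) ⇒ out
candidate 2: (m,n)=(1,3) → π∥ = 1+3·λ ≈ 5.85410, π⊥ = 1+3·λ' ≈ -0.85410 ∉ [-0.5, -0.1) ⇒ out
candidate 3: (m,n)=(10,16) → π∥ = 10+16·λ ≈ 35.88854, π⊥ = 10+16·λ' ≈ 0.11146 ∉ [-0.5, -0.1) ⇒ out
candidate 4: (m,n)=(2,2) → π∥ = 2+2·λ ≈ 5.23607, π⊥ = 2+2·λ' ≈ 0.76393 ∉ [-0.5, -0.1) ⇒ out
candidate 5: (m,n)=(-11,-9) → π∥ = -11-9·λ ≈ -25.56231, π⊥ = -11-9·λ' ≈ -5.43769 ∉ [-0.5, -0.1) ⇒ out
candidate 6: (m,n)=(2,4) → π∥ = 2+4·λ ≈ 8.47214, π⊥ = 2+4·λ' ≈ -0.47214 ∈ [-0.5, -0.1) ⇒ IN Λ
candidate 7: (m,n)=(-11,-18) → π∥ = -11-18·λ ≈ -40.12461, π⊥ = -11-18·λ' ≈ 0.12461 ∉ [-0.5, -0.1) ⇒ out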